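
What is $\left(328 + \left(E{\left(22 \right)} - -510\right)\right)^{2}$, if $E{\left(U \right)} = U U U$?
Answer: $131928196$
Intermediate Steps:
$E{\left(U \right)} = U^{3}$ ($E{\left(U \right)} = U^{2} U = U^{3}$)
$\left(328 + \left(E{\left(22 \right)} - -510\right)\right)^{2} = \left(328 - \left(-510 - 22^{3}\right)\right)^{2} = \left(328 + \left(10648 + 510\right)\right)^{2} = \left(328 + 11158\right)^{2} = 11486^{2} = 131928196$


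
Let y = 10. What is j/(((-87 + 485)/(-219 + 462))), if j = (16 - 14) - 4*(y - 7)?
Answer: -1215/199 ≈ -6.1055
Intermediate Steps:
j = -10 (j = (16 - 14) - 4*(10 - 7) = 2 - 4*3 = 2 - 12 = -10)
j/(((-87 + 485)/(-219 + 462))) = -10*(-219 + 462)/(-87 + 485) = -10/(398/243) = -10/(398*(1/243)) = -10/398/243 = -10*243/398 = -1215/199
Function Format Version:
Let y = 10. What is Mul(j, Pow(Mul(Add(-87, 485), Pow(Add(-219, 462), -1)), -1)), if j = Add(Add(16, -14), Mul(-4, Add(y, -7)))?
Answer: Rational(-1215, 199) ≈ -6.1055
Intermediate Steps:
j = -10 (j = Add(Add(16, -14), Mul(-4, Add(10, -7))) = Add(2, Mul(-4, 3)) = Add(2, -12) = -10)
Mul(j, Pow(Mul(Add(-87, 485), Pow(Add(-219, 462), -1)), -1)) = Mul(-10, Pow(Mul(Add(-87, 485), Pow(Add(-219, 462), -1)), -1)) = Mul(-10, Pow(Mul(398, Pow(243, -1)), -1)) = Mul(-10, Pow(Mul(398, Rational(1, 243)), -1)) = Mul(-10, Pow(Rational(398, 243), -1)) = Mul(-10, Rational(243, 398)) = Rational(-1215, 199)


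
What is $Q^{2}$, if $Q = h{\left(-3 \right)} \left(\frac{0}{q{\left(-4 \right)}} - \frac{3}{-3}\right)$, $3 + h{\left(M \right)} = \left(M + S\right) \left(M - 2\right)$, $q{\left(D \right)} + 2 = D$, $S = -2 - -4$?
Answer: $4$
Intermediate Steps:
$S = 2$ ($S = -2 + 4 = 2$)
$q{\left(D \right)} = -2 + D$
$h{\left(M \right)} = -3 + \left(-2 + M\right) \left(2 + M\right)$ ($h{\left(M \right)} = -3 + \left(M + 2\right) \left(M - 2\right) = -3 + \left(2 + M\right) \left(-2 + M\right) = -3 + \left(-2 + M\right) \left(2 + M\right)$)
$Q = 2$ ($Q = \left(-7 + \left(-3\right)^{2}\right) \left(\frac{0}{-2 - 4} - \frac{3}{-3}\right) = \left(-7 + 9\right) \left(\frac{0}{-6} - -1\right) = 2 \left(0 \left(- \frac{1}{6}\right) + 1\right) = 2 \left(0 + 1\right) = 2 \cdot 1 = 2$)
$Q^{2} = 2^{2} = 4$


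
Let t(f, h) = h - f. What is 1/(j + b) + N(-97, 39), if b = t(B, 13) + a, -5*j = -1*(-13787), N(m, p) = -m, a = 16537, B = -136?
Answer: 6755376/69643 ≈ 97.000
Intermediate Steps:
j = -13787/5 (j = -(-1)*(-13787)/5 = -1/5*13787 = -13787/5 ≈ -2757.4)
b = 16686 (b = (13 - 1*(-136)) + 16537 = (13 + 136) + 16537 = 149 + 16537 = 16686)
1/(j + b) + N(-97, 39) = 1/(-13787/5 + 16686) - 1*(-97) = 1/(69643/5) + 97 = 5/69643 + 97 = 6755376/69643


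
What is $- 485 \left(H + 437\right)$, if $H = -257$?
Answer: $-87300$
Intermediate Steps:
$- 485 \left(H + 437\right) = - 485 \left(-257 + 437\right) = \left(-485\right) 180 = -87300$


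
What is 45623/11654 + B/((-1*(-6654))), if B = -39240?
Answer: -25621253/12924286 ≈ -1.9824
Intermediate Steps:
45623/11654 + B/((-1*(-6654))) = 45623/11654 - 39240/((-1*(-6654))) = 45623*(1/11654) - 39240/6654 = 45623/11654 - 39240*1/6654 = 45623/11654 - 6540/1109 = -25621253/12924286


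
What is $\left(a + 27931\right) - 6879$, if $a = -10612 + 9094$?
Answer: $19534$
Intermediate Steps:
$a = -1518$
$\left(a + 27931\right) - 6879 = \left(-1518 + 27931\right) - 6879 = 26413 - 6879 = 19534$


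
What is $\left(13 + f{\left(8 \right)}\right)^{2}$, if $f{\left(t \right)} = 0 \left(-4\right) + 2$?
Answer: $225$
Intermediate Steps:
$f{\left(t \right)} = 2$ ($f{\left(t \right)} = 0 + 2 = 2$)
$\left(13 + f{\left(8 \right)}\right)^{2} = \left(13 + 2\right)^{2} = 15^{2} = 225$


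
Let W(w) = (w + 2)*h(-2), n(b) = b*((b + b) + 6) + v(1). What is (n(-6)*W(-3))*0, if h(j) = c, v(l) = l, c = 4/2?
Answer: 0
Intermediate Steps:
c = 2 (c = 4*(½) = 2)
n(b) = 1 + b*(6 + 2*b) (n(b) = b*((b + b) + 6) + 1 = b*(2*b + 6) + 1 = b*(6 + 2*b) + 1 = 1 + b*(6 + 2*b))
h(j) = 2
W(w) = 4 + 2*w (W(w) = (w + 2)*2 = (2 + w)*2 = 4 + 2*w)
(n(-6)*W(-3))*0 = ((1 + 2*(-6)² + 6*(-6))*(4 + 2*(-3)))*0 = ((1 + 2*36 - 36)*(4 - 6))*0 = ((1 + 72 - 36)*(-2))*0 = (37*(-2))*0 = -74*0 = 0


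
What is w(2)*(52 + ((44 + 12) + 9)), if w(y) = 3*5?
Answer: 1755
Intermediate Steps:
w(y) = 15
w(2)*(52 + ((44 + 12) + 9)) = 15*(52 + ((44 + 12) + 9)) = 15*(52 + (56 + 9)) = 15*(52 + 65) = 15*117 = 1755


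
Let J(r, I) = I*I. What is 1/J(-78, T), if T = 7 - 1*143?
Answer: 1/18496 ≈ 5.4066e-5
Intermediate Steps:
T = -136 (T = 7 - 143 = -136)
J(r, I) = I**2
1/J(-78, T) = 1/((-136)**2) = 1/18496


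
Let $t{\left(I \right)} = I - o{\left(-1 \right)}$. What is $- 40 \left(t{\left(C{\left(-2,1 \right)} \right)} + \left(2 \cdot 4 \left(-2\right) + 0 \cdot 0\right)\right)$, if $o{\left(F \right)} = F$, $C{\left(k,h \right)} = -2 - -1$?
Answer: $640$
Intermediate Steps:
$C{\left(k,h \right)} = -1$ ($C{\left(k,h \right)} = -2 + 1 = -1$)
$t{\left(I \right)} = 1 + I$ ($t{\left(I \right)} = I - -1 = I + 1 = 1 + I$)
$- 40 \left(t{\left(C{\left(-2,1 \right)} \right)} + \left(2 \cdot 4 \left(-2\right) + 0 \cdot 0\right)\right) = - 40 \left(\left(1 - 1\right) + \left(2 \cdot 4 \left(-2\right) + 0 \cdot 0\right)\right) = - 40 \left(0 + \left(8 \left(-2\right) + 0\right)\right) = - 40 \left(0 + \left(-16 + 0\right)\right) = - 40 \left(0 - 16\right) = \left(-40\right) \left(-16\right) = 640$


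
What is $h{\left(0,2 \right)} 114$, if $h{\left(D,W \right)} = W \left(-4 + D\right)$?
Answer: $-912$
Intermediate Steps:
$h{\left(0,2 \right)} 114 = 2 \left(-4 + 0\right) 114 = 2 \left(-4\right) 114 = \left(-8\right) 114 = -912$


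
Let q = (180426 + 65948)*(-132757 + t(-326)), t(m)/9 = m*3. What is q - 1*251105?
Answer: -34876708171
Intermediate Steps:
t(m) = 27*m (t(m) = 9*(m*3) = 9*(3*m) = 27*m)
q = -34876457066 (q = (180426 + 65948)*(-132757 + 27*(-326)) = 246374*(-132757 - 8802) = 246374*(-141559) = -34876457066)
q - 1*251105 = -34876457066 - 1*251105 = -34876457066 - 251105 = -34876708171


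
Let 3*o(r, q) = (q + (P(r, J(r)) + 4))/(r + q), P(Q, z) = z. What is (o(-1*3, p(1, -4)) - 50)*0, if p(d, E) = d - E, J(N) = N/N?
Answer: 0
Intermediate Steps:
J(N) = 1
o(r, q) = (5 + q)/(3*(q + r)) (o(r, q) = ((q + (1 + 4))/(r + q))/3 = ((q + 5)/(q + r))/3 = ((5 + q)/(q + r))/3 = (5 + q)/(3*(q + r)))
(o(-1*3, p(1, -4)) - 50)*0 = ((5 + (1 - 1*(-4)))/(3*((1 - 1*(-4)) - 1*3)) - 50)*0 = ((5 + (1 + 4))/(3*((1 + 4) - 3)) - 50)*0 = ((5 + 5)/(3*(5 - 3)) - 50)*0 = ((⅓)*10/2 - 50)*0 = ((⅓)*(½)*10 - 50)*0 = (5/3 - 50)*0 = -145/3*0 = 0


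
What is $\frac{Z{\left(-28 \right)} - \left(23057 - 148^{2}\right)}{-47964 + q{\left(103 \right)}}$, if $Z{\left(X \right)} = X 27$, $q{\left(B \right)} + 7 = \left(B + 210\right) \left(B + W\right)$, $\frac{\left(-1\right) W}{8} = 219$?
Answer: $\frac{1909}{564108} \approx 0.0033841$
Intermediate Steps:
$W = -1752$ ($W = \left(-8\right) 219 = -1752$)
$q{\left(B \right)} = -7 + \left(-1752 + B\right) \left(210 + B\right)$ ($q{\left(B \right)} = -7 + \left(B + 210\right) \left(B - 1752\right) = -7 + \left(210 + B\right) \left(-1752 + B\right) = -7 + \left(-1752 + B\right) \left(210 + B\right)$)
$Z{\left(X \right)} = 27 X$
$\frac{Z{\left(-28 \right)} - \left(23057 - 148^{2}\right)}{-47964 + q{\left(103 \right)}} = \frac{27 \left(-28\right) - \left(23057 - 148^{2}\right)}{-47964 - \left(526753 - 10609\right)} = \frac{-756 + \left(21904 - 23057\right)}{-47964 - 516144} = \frac{-756 - 1153}{-47964 - 516144} = - \frac{1909}{-564108} = \left(-1909\right) \left(- \frac{1}{564108}\right) = \frac{1909}{564108}$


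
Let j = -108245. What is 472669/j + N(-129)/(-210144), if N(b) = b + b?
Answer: -16550104521/3791172880 ≈ -4.3654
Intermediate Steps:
N(b) = 2*b
472669/j + N(-129)/(-210144) = 472669/(-108245) + (2*(-129))/(-210144) = 472669*(-1/108245) - 258*(-1/210144) = -472669/108245 + 43/35024 = -16550104521/3791172880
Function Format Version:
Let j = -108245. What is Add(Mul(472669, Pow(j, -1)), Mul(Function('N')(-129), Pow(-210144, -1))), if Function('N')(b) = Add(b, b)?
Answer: Rational(-16550104521, 3791172880) ≈ -4.3654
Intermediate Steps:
Function('N')(b) = Mul(2, b)
Add(Mul(472669, Pow(j, -1)), Mul(Function('N')(-129), Pow(-210144, -1))) = Add(Mul(472669, Pow(-108245, -1)), Mul(Mul(2, -129), Pow(-210144, -1))) = Add(Mul(472669, Rational(-1, 108245)), Mul(-258, Rational(-1, 210144))) = Add(Rational(-472669, 108245), Rational(43, 35024)) = Rational(-16550104521, 3791172880)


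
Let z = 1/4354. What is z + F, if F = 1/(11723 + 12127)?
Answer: 7051/25960725 ≈ 0.00027160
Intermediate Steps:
z = 1/4354 ≈ 0.00022967
F = 1/23850 ≈ 4.1929e-5
z + F = 1/4354 + 1/23850 = 7051/25960725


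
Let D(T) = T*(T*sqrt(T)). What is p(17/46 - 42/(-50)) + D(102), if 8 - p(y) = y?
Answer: 7809/1150 + 10404*sqrt(102) ≈ 1.0508e+5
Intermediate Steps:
p(y) = 8 - y
D(T) = T**(5/2) (D(T) = T*T**(3/2) = T**(5/2))
p(17/46 - 42/(-50)) + D(102) = (8 - (17/46 - 42/(-50))) + 102**(5/2) = (8 - (17*(1/46) - 42*(-1/50))) + 10404*sqrt(102) = (8 - (17/46 + 21/25)) + 10404*sqrt(102) = (8 - 1*1391/1150) + 10404*sqrt(102) = (8 - 1391/1150) + 10404*sqrt(102) = 7809/1150 + 10404*sqrt(102)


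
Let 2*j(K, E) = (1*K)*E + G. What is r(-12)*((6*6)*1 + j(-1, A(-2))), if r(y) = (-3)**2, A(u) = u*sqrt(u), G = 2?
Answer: 333 + 9*I*sqrt(2) ≈ 333.0 + 12.728*I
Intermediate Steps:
A(u) = u**(3/2)
j(K, E) = 1 + E*K/2 (j(K, E) = ((1*K)*E + 2)/2 = (K*E + 2)/2 = (E*K + 2)/2 = (2 + E*K)/2 = 1 + E*K/2)
r(y) = 9
r(-12)*((6*6)*1 + j(-1, A(-2))) = 9*((6*6)*1 + (1 + (1/2)*(-2)**(3/2)*(-1))) = 9*(36*1 + (1 + (1/2)*(-2*I*sqrt(2))*(-1))) = 9*(36 + (1 + I*sqrt(2))) = 9*(37 + I*sqrt(2)) = 333 + 9*I*sqrt(2)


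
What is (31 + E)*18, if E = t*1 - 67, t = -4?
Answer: -720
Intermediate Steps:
E = -71 (E = -4*1 - 67 = -4 - 67 = -71)
(31 + E)*18 = (31 - 71)*18 = -40*18 = -720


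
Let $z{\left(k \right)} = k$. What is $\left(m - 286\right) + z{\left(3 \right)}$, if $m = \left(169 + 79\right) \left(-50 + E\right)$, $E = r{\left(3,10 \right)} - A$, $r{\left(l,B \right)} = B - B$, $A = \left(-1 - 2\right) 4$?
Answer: $-9707$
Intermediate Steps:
$A = -12$ ($A = \left(-3\right) 4 = -12$)
$r{\left(l,B \right)} = 0$
$E = 12$ ($E = 0 - -12 = 0 + 12 = 12$)
$m = -9424$ ($m = \left(169 + 79\right) \left(-50 + 12\right) = 248 \left(-38\right) = -9424$)
$\left(m - 286\right) + z{\left(3 \right)} = \left(-9424 - 286\right) + 3 = -9710 + 3 = -9707$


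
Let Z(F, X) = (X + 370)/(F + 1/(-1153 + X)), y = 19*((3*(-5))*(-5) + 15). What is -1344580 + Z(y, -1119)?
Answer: -746265000964/555017 ≈ -1.3446e+6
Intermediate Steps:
y = 1710 (y = 19*(-15*(-5) + 15) = 19*(75 + 15) = 19*90 = 1710)
Z(F, X) = (370 + X)/(F + 1/(-1153 + X))
-1344580 + Z(y, -1119) = -1344580 + (-426610 + (-1119)² - 783*(-1119))/(1 - 1153*1710 + 1710*(-1119)) = -1344580 + (-426610 + 1252161 + 876177)/(1 - 1971630 - 1913490) = -1344580 + 1701728/(-3885119) = -1344580 - 1/3885119*1701728 = -1344580 - 243104/555017 = -746265000964/555017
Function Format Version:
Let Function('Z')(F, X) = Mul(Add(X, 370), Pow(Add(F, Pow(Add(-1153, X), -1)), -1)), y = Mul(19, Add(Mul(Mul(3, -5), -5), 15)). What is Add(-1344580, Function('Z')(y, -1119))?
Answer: Rational(-746265000964, 555017) ≈ -1.3446e+6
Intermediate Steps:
y = 1710 (y = Mul(19, Add(Mul(-15, -5), 15)) = Mul(19, Add(75, 15)) = Mul(19, 90) = 1710)
Function('Z')(F, X) = Mul(Pow(Add(F, Pow(Add(-1153, X), -1)), -1), Add(370, X)) (Function('Z')(F, X) = Mul(Add(370, X), Pow(Add(F, Pow(Add(-1153, X), -1)), -1)) = Mul(Pow(Add(F, Pow(Add(-1153, X), -1)), -1), Add(370, X)))
Add(-1344580, Function('Z')(y, -1119)) = Add(-1344580, Mul(Pow(Add(1, Mul(-1153, 1710), Mul(1710, -1119)), -1), Add(-426610, Pow(-1119, 2), Mul(-783, -1119)))) = Add(-1344580, Mul(Pow(Add(1, -1971630, -1913490), -1), Add(-426610, 1252161, 876177))) = Add(-1344580, Mul(Pow(-3885119, -1), 1701728)) = Add(-1344580, Mul(Rational(-1, 3885119), 1701728)) = Add(-1344580, Rational(-243104, 555017)) = Rational(-746265000964, 555017)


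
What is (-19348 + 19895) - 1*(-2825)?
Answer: 3372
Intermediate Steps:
(-19348 + 19895) - 1*(-2825) = 547 + 2825 = 3372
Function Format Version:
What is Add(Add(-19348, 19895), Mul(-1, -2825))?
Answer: 3372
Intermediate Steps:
Add(Add(-19348, 19895), Mul(-1, -2825)) = Add(547, 2825) = 3372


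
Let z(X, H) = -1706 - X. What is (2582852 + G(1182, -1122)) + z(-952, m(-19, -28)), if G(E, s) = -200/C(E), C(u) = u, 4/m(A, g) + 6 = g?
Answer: 1526019818/591 ≈ 2.5821e+6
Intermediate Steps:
m(A, g) = 4/(-6 + g)
G(E, s) = -200/E
(2582852 + G(1182, -1122)) + z(-952, m(-19, -28)) = (2582852 - 200/1182) + (-1706 - 1*(-952)) = (2582852 - 200*1/1182) + (-1706 + 952) = (2582852 - 100/591) - 754 = 1526465432/591 - 754 = 1526019818/591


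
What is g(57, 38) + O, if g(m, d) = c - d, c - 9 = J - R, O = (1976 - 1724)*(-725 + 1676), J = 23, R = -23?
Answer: 239669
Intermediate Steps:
O = 239652 (O = 252*951 = 239652)
c = 55 (c = 9 + (23 - 1*(-23)) = 9 + (23 + 23) = 9 + 46 = 55)
g(m, d) = 55 - d
g(57, 38) + O = (55 - 1*38) + 239652 = (55 - 38) + 239652 = 17 + 239652 = 239669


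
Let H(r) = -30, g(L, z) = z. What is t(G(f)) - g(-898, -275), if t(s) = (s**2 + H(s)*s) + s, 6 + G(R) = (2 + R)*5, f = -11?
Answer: 4355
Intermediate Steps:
G(R) = 4 + 5*R (G(R) = -6 + (2 + R)*5 = -6 + (10 + 5*R) = 4 + 5*R)
t(s) = s**2 - 29*s (t(s) = (s**2 - 30*s) + s = s**2 - 29*s)
t(G(f)) - g(-898, -275) = (4 + 5*(-11))*(-29 + (4 + 5*(-11))) - 1*(-275) = (4 - 55)*(-29 + (4 - 55)) + 275 = -51*(-29 - 51) + 275 = -51*(-80) + 275 = 4080 + 275 = 4355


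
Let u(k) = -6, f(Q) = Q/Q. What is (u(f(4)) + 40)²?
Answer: 1156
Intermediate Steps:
f(Q) = 1
(u(f(4)) + 40)² = (-6 + 40)² = 34² = 1156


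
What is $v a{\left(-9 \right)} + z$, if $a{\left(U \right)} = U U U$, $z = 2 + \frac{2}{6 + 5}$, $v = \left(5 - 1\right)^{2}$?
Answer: $- \frac{128280}{11} \approx -11662.0$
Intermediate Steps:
$v = 16$ ($v = 4^{2} = 16$)
$z = \frac{24}{11}$ ($z = 2 + \frac{2}{11} = \frac{24}{11} \approx 2.1818$)
$a{\left(U \right)} = U^{3}$ ($a{\left(U \right)} = U^{2} U = U^{3}$)
$v a{\left(-9 \right)} + z = 16 \left(-9\right)^{3} + \frac{24}{11} = 16 \left(-729\right) + \frac{24}{11} = -11664 + \frac{24}{11} = - \frac{128280}{11}$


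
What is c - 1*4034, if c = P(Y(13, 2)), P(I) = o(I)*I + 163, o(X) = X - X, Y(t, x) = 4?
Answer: -3871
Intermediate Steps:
o(X) = 0
P(I) = 163 (P(I) = 0*I + 163 = 0 + 163 = 163)
c = 163
c - 1*4034 = 163 - 1*4034 = 163 - 4034 = -3871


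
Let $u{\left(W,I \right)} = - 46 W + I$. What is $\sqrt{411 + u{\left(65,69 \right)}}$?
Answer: $i \sqrt{2510} \approx 50.1 i$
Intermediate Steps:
$u{\left(W,I \right)} = I - 46 W$
$\sqrt{411 + u{\left(65,69 \right)}} = \sqrt{411 + \left(69 - 2990\right)} = \sqrt{411 - 2921} = \sqrt{-2510} = i \sqrt{2510}$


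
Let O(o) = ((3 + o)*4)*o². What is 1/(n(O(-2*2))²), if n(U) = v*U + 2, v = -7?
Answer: 1/202500 ≈ 4.9383e-6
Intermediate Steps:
O(o) = o²*(12 + 4*o) (O(o) = (12 + 4*o)*o² = o²*(12 + 4*o))
n(U) = 2 - 7*U (n(U) = -7*U + 2 = 2 - 7*U)
1/(n(O(-2*2))²) = 1/((2 - 28*(-2*2)²*(3 - 2*2))²) = 1/((2 - 28*(-4)²*(3 - 4))²) = 1/((2 - 28*16*(-1))²) = 1/((2 - 7*(-64))²) = 1/((2 + 448)²) = 1/(450²) = 1/202500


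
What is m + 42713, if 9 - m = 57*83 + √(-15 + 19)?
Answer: 37989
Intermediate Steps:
m = -4724 (m = 9 - (57*83 + √(-15 + 19)) = 9 - (4731 + √4) = 9 - (4731 + 2) = 9 - 1*4733 = 9 - 4733 = -4724)
m + 42713 = -4724 + 42713 = 37989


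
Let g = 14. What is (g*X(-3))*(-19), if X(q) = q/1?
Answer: 798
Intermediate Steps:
X(q) = q (X(q) = q*1 = q)
(g*X(-3))*(-19) = (14*(-3))*(-19) = -42*(-19) = 798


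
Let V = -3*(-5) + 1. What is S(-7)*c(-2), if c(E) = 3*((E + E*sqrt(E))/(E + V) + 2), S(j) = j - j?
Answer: 0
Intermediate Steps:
V = 16 (V = 15 + 1 = 16)
S(j) = 0
c(E) = 6 + 3*(E + E**(3/2))/(16 + E) (c(E) = 3*((E + E*sqrt(E))/(E + 16) + 2) = 3*((E + E**(3/2))/(16 + E) + 2) = 3*(2 + (E + E**(3/2))/(16 + E)) = 6 + 3*(E + E**(3/2))/(16 + E))
S(-7)*c(-2) = 0*(3*(32 + (-2)**(3/2) + 3*(-2))/(16 - 2)) = 0*(3*(32 - 2*I*sqrt(2) - 6)/14) = 0*(3*(1/14)*(26 - 2*I*sqrt(2))) = 0*(39/7 - 3*I*sqrt(2)/7) = 0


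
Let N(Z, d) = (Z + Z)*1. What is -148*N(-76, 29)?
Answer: 22496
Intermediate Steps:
N(Z, d) = 2*Z (N(Z, d) = (2*Z)*1 = 2*Z)
-148*N(-76, 29) = -296*(-76) = -148*(-152) = 22496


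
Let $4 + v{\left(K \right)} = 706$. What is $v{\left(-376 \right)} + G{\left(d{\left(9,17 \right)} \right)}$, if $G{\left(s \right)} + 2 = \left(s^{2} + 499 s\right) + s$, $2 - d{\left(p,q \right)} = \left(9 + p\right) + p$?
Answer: $-11175$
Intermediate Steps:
$d{\left(p,q \right)} = -7 - 2 p$ ($d{\left(p,q \right)} = 2 - \left(\left(9 + p\right) + p\right) = 2 - \left(9 + 2 p\right) = -7 - 2 p$)
$G{\left(s \right)} = -2 + s^{2} + 500 s$ ($G{\left(s \right)} = -2 + \left(\left(s^{2} + 499 s\right) + s\right) = -2 + \left(s^{2} + 500 s\right) = -2 + s^{2} + 500 s$)
$v{\left(K \right)} = 702$ ($v{\left(K \right)} = -4 + 706 = 702$)
$v{\left(-376 \right)} + G{\left(d{\left(9,17 \right)} \right)} = 702 + \left(-2 + \left(-7 - 18\right)^{2} + 500 \left(-7 - 18\right)\right) = 702 + \left(-2 + \left(-25\right)^{2} + 500 \left(-25\right)\right) = 702 - 11877 = -11175$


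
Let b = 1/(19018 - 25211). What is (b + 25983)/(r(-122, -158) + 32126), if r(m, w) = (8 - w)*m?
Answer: 80456359/36767841 ≈ 2.1882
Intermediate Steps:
b = -1/6193 (b = 1/(-6193) = -1/6193 ≈ -0.00016147)
r(m, w) = m*(8 - w)
(b + 25983)/(r(-122, -158) + 32126) = (-1/6193 + 25983)/(-122*(8 - 1*(-158)) + 32126) = 160912718/(6193*(-122*(8 + 158) + 32126)) = 160912718/(6193*(-122*166 + 32126)) = 160912718/(6193*(-20252 + 32126)) = (160912718/6193)/11874 = (160912718/6193)*(1/11874) = 80456359/36767841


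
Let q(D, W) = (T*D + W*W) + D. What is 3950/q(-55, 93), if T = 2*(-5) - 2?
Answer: 1975/4627 ≈ 0.42684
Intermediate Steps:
T = -12 (T = -10 - 2 = -12)
q(D, W) = W² - 11*D (q(D, W) = (-12*D + W*W) + D = (-12*D + W²) + D = (W² - 12*D) + D = W² - 11*D)
3950/q(-55, 93) = 3950/(93² - 11*(-55)) = 3950/(8649 + 605) = 3950/9254 = 3950*(1/9254) = 1975/4627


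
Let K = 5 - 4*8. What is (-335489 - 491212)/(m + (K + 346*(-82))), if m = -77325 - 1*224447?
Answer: 275567/110057 ≈ 2.5039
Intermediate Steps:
K = -27 (K = 5 - 32 = -27)
m = -301772 (m = -77325 - 224447 = -301772)
(-335489 - 491212)/(m + (K + 346*(-82))) = (-335489 - 491212)/(-301772 + (-27 + 346*(-82))) = -826701/(-301772 + (-27 - 28372)) = -826701/(-301772 - 28399) = -826701/(-330171) = -826701*(-1/330171) = 275567/110057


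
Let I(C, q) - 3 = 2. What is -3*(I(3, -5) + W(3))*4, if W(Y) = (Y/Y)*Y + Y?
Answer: -132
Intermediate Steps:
I(C, q) = 5 (I(C, q) = 3 + 2 = 5)
W(Y) = 2*Y (W(Y) = 1*Y + Y = Y + Y = 2*Y)
-3*(I(3, -5) + W(3))*4 = -3*(5 + 2*3)*4 = -3*(5 + 6)*4 = -3*11*4 = -33*4 = -132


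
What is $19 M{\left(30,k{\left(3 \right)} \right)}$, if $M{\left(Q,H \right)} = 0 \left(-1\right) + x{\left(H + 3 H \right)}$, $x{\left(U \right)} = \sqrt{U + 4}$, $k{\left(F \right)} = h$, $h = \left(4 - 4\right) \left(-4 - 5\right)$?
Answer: $38$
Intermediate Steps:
$h = 0$ ($h = 0 \left(-9\right) = 0$)
$k{\left(F \right)} = 0$
$x{\left(U \right)} = \sqrt{4 + U}$
$M{\left(Q,H \right)} = \sqrt{4 + 4 H}$ ($M{\left(Q,H \right)} = 0 \left(-1\right) + \sqrt{4 + \left(H + 3 H\right)} = 0 + \sqrt{4 + 4 H} = \sqrt{4 + 4 H}$)
$19 M{\left(30,k{\left(3 \right)} \right)} = 19 \cdot 2 \sqrt{1 + 0} = 19 \cdot 2 \sqrt{1} = 19 \cdot 2 \cdot 1 = 19 \cdot 2 = 38$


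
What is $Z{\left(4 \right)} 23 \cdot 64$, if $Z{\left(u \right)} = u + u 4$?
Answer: $29440$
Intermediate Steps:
$Z{\left(u \right)} = 5 u$ ($Z{\left(u \right)} = u + 4 u = 5 u$)
$Z{\left(4 \right)} 23 \cdot 64 = 5 \cdot 4 \cdot 23 \cdot 64 = 20 \cdot 23 \cdot 64 = 460 \cdot 64 = 29440$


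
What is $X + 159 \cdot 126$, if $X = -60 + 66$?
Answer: $20040$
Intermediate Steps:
$X = 6$
$X + 159 \cdot 126 = 6 + 159 \cdot 126 = 6 + 20034 = 20040$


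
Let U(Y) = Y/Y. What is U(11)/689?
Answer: 1/689 ≈ 0.0014514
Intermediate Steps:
U(Y) = 1
U(11)/689 = 1/689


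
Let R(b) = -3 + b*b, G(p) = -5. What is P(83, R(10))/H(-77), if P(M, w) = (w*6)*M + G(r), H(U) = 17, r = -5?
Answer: 48301/17 ≈ 2841.2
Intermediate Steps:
R(b) = -3 + b**2
P(M, w) = -5 + 6*M*w (P(M, w) = (w*6)*M - 5 = (6*w)*M - 5 = 6*M*w - 5 = -5 + 6*M*w)
P(83, R(10))/H(-77) = (-5 + 6*83*(-3 + 10**2))/17 = (-5 + 6*83*(-3 + 100))*(1/17) = (-5 + 6*83*97)*(1/17) = (-5 + 48306)*(1/17) = 48301*(1/17) = 48301/17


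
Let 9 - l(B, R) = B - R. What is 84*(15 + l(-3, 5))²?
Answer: 86016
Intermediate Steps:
l(B, R) = 9 + R - B (l(B, R) = 9 - (B - R) = 9 + (R - B) = 9 + R - B)
84*(15 + l(-3, 5))² = 84*(15 + (9 + 5 - 1*(-3)))² = 84*(15 + (9 + 5 + 3))² = 84*(15 + 17)² = 84*32² = 84*1024 = 86016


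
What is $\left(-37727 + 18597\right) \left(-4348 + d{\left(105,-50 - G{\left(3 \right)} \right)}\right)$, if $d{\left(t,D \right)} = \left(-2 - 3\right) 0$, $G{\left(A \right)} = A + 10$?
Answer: $83177240$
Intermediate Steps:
$G{\left(A \right)} = 10 + A$
$d{\left(t,D \right)} = 0$ ($d{\left(t,D \right)} = \left(-5\right) 0 = 0$)
$\left(-37727 + 18597\right) \left(-4348 + d{\left(105,-50 - G{\left(3 \right)} \right)}\right) = \left(-37727 + 18597\right) \left(-4348 + 0\right) = \left(-19130\right) \left(-4348\right) = 83177240$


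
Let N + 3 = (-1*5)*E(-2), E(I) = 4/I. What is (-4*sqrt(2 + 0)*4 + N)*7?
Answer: 49 - 112*sqrt(2) ≈ -109.39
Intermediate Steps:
N = 7 (N = -3 + (-1*5)*(4/(-2)) = -3 - 20*(-1)/2 = -3 - 5*(-2) = -3 + 10 = 7)
(-4*sqrt(2 + 0)*4 + N)*7 = (-4*sqrt(2 + 0)*4 + 7)*7 = (-4*sqrt(2)*4 + 7)*7 = (-16*sqrt(2) + 7)*7 = (7 - 16*sqrt(2))*7 = 49 - 112*sqrt(2)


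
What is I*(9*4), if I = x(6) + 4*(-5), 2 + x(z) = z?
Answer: -576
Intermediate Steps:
x(z) = -2 + z
I = -16 (I = (-2 + 6) + 4*(-5) = 4 - 20 = -16)
I*(9*4) = -144*4 = -16*36 = -576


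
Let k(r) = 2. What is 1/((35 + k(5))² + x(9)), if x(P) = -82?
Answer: 1/1287 ≈ 0.00077700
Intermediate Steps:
1/((35 + k(5))² + x(9)) = 1/((35 + 2)² - 82) = 1/(37² - 82) = 1/(1369 - 82) = 1/1287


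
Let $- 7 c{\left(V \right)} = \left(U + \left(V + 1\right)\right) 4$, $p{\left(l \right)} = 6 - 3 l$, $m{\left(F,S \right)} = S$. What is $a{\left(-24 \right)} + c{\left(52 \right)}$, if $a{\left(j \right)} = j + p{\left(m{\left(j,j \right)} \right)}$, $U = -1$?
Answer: $\frac{170}{7} \approx 24.286$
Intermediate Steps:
$c{\left(V \right)} = - \frac{4 V}{7}$ ($c{\left(V \right)} = - \frac{\left(-1 + \left(V + 1\right)\right) 4}{7} = - \frac{\left(-1 + \left(1 + V\right)\right) 4}{7} = - \frac{V 4}{7} = - \frac{4 V}{7}$)
$a{\left(j \right)} = 6 - 2 j$ ($a{\left(j \right)} = j - \left(-6 + 3 j\right) = 6 - 2 j$)
$a{\left(-24 \right)} + c{\left(52 \right)} = \left(6 - -48\right) - \frac{208}{7} = \left(6 + 48\right) - \frac{208}{7} = 54 - \frac{208}{7} = \frac{170}{7}$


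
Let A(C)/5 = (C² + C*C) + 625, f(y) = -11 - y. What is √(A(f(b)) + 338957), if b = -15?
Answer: √342242 ≈ 585.01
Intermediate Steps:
A(C) = 3125 + 10*C² (A(C) = 5*((C² + C*C) + 625) = 5*((C² + C²) + 625) = 5*(2*C² + 625) = 5*(625 + 2*C²) = 3125 + 10*C²)
√(A(f(b)) + 338957) = √((3125 + 10*(-11 - 1*(-15))²) + 338957) = √((3125 + 10*(-11 + 15)²) + 338957) = √((3125 + 10*4²) + 338957) = √((3125 + 10*16) + 338957) = √((3125 + 160) + 338957) = √(3285 + 338957) = √342242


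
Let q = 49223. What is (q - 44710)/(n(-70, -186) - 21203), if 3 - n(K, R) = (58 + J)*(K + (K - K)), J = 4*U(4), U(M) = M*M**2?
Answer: 4513/780 ≈ 5.7859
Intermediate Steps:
U(M) = M**3
J = 256 (J = 4*4**3 = 4*64 = 256)
n(K, R) = 3 - 314*K (n(K, R) = 3 - (58 + 256)*(K + (K - K)) = 3 - 314*(K + 0) = 3 - 314*K)
(q - 44710)/(n(-70, -186) - 21203) = (49223 - 44710)/((3 - 314*(-70)) - 21203) = 4513/((3 + 21980) - 21203) = 4513/(21983 - 21203) = 4513/780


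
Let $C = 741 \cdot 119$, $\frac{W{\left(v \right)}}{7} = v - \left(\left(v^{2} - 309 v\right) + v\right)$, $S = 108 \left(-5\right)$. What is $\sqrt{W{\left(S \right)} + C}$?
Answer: $i \sqrt{3121041} \approx 1766.6 i$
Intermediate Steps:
$S = -540$
$W{\left(v \right)} = - 7 v^{2} + 2163 v$ ($W{\left(v \right)} = 7 \left(v - \left(\left(v^{2} - 309 v\right) + v\right)\right) = 7 \left(v - \left(v^{2} - 308 v\right)\right) = 7 \left(- v^{2} + 309 v\right) = - 7 v^{2} + 2163 v$)
$C = 88179$
$\sqrt{W{\left(S \right)} + C} = \sqrt{7 \left(-540\right) \left(309 - -540\right) + 88179} = \sqrt{7 \left(-540\right) \left(309 + 540\right) + 88179} = \sqrt{7 \left(-540\right) 849 + 88179} = \sqrt{-3209220 + 88179} = \sqrt{-3121041} = i \sqrt{3121041}$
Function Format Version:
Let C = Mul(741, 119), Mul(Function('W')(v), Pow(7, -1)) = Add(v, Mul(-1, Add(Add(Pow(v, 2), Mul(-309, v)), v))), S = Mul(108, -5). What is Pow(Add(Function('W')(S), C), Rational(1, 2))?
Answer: Mul(I, Pow(3121041, Rational(1, 2))) ≈ Mul(1766.6, I)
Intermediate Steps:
S = -540
Function('W')(v) = Add(Mul(-7, Pow(v, 2)), Mul(2163, v)) (Function('W')(v) = Mul(7, Add(v, Mul(-1, Add(Add(Pow(v, 2), Mul(-309, v)), v)))) = Mul(7, Add(v, Mul(-1, Add(Pow(v, 2), Mul(-308, v))))) = Mul(7, Add(v, Add(Mul(-1, Pow(v, 2)), Mul(308, v)))) = Mul(7, Add(Mul(-1, Pow(v, 2)), Mul(309, v))) = Add(Mul(-7, Pow(v, 2)), Mul(2163, v)))
C = 88179
Pow(Add(Function('W')(S), C), Rational(1, 2)) = Pow(Add(Mul(7, -540, Add(309, Mul(-1, -540))), 88179), Rational(1, 2)) = Pow(Add(Mul(7, -540, Add(309, 540)), 88179), Rational(1, 2)) = Pow(Add(Mul(7, -540, 849), 88179), Rational(1, 2)) = Pow(Add(-3209220, 88179), Rational(1, 2)) = Pow(-3121041, Rational(1, 2)) = Mul(I, Pow(3121041, Rational(1, 2)))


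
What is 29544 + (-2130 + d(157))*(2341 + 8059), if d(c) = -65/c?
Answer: -3473901592/157 ≈ -2.2127e+7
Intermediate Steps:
29544 + (-2130 + d(157))*(2341 + 8059) = 29544 + (-2130 - 65/157)*(2341 + 8059) = 29544 + (-2130 - 65*1/157)*10400 = 29544 + (-2130 - 65/157)*10400 = 29544 - 334475/157*10400 = 29544 - 3478540000/157 = -3473901592/157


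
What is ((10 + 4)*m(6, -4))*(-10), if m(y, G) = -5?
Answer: 700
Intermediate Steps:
((10 + 4)*m(6, -4))*(-10) = ((10 + 4)*(-5))*(-10) = (14*(-5))*(-10) = -70*(-10) = 700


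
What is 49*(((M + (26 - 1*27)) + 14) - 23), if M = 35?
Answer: 1225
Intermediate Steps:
49*(((M + (26 - 1*27)) + 14) - 23) = 49*(((35 + (26 - 1*27)) + 14) - 23) = 49*(((35 + (26 - 27)) + 14) - 23) = 49*(((35 - 1) + 14) - 23) = 49*((34 + 14) - 23) = 49*(48 - 23) = 49*25 = 1225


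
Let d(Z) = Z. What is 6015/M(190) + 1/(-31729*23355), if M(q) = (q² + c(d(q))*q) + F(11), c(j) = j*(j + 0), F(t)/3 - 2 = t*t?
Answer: 4457293336456/5109754874967855 ≈ 0.00087231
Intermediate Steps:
F(t) = 6 + 3*t² (F(t) = 6 + 3*(t*t) = 6 + 3*t²)
c(j) = j² (c(j) = j*j = j²)
M(q) = 369 + q² + q³ (M(q) = (q² + q²*q) + (6 + 3*11²) = (q² + q³) + (6 + 3*121) = (q² + q³) + (6 + 363) = (q² + q³) + 369 = 369 + q² + q³)
6015/M(190) + 1/(-31729*23355) = 6015/(369 + 190² + 190³) + 1/(-31729*23355) = 6015/(369 + 36100 + 6859000) - 1/31729*1/23355 = 6015/6895469 - 1/741030795 = 4457293336456/5109754874967855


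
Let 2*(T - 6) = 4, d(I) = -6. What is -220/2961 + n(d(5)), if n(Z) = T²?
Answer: 189284/2961 ≈ 63.926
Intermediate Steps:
T = 8 (T = 6 + (½)*4 = 6 + 2 = 8)
n(Z) = 64 (n(Z) = 8² = 64)
-220/2961 + n(d(5)) = -220/2961 + 64 = 189284/2961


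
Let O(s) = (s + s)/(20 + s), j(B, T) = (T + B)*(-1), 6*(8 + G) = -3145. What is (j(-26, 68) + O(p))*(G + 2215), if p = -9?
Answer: -807760/11 ≈ -73433.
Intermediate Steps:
G = -3193/6 (G = -8 + (⅙)*(-3145) = -8 - 3145/6 = -3193/6 ≈ -532.17)
j(B, T) = -B - T (j(B, T) = (B + T)*(-1) = -B - T)
O(s) = 2*s/(20 + s) (O(s) = (2*s)/(20 + s) = 2*s/(20 + s))
(j(-26, 68) + O(p))*(G + 2215) = ((-1*(-26) - 1*68) + 2*(-9)/(20 - 9))*(-3193/6 + 2215) = ((26 - 68) + 2*(-9)/11)*(10097/6) = (-42 + 2*(-9)*(1/11))*(10097/6) = (-42 - 18/11)*(10097/6) = -480/11*10097/6 = -807760/11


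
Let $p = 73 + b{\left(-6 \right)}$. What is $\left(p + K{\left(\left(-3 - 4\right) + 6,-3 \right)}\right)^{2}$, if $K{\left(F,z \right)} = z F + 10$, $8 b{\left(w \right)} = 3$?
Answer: $\frac{477481}{64} \approx 7460.6$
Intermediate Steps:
$b{\left(w \right)} = \frac{3}{8}$ ($b{\left(w \right)} = \frac{1}{8} \cdot 3 = \frac{3}{8}$)
$p = \frac{587}{8}$ ($p = 73 + \frac{3}{8} = \frac{587}{8} \approx 73.375$)
$K{\left(F,z \right)} = 10 + F z$ ($K{\left(F,z \right)} = F z + 10 = 10 + F z$)
$\left(p + K{\left(\left(-3 - 4\right) + 6,-3 \right)}\right)^{2} = \left(\frac{587}{8} + \left(10 + \left(\left(-3 - 4\right) + 6\right) \left(-3\right)\right)\right)^{2} = \left(\frac{587}{8} + \left(10 + \left(-7 + 6\right) \left(-3\right)\right)\right)^{2} = \left(\frac{587}{8} + \left(10 - -3\right)\right)^{2} = \left(\frac{587}{8} + \left(10 + 3\right)\right)^{2} = \left(\frac{587}{8} + 13\right)^{2} = \left(\frac{691}{8}\right)^{2} = \frac{477481}{64}$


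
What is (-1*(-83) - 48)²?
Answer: 1225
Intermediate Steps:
(-1*(-83) - 48)² = (83 - 48)² = 35² = 1225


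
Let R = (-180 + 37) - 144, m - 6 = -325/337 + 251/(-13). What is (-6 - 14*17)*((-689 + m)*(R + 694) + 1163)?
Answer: 304728218648/4381 ≈ 6.9557e+7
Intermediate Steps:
m = -62526/4381 (m = 6 + (-325/337 + 251/(-13)) = 6 + (-325*1/337 + 251*(-1/13)) = 6 + (-325/337 - 251/13) = 6 - 88812/4381 = -62526/4381 ≈ -14.272)
R = -287 (R = -143 - 144 = -287)
(-6 - 14*17)*((-689 + m)*(R + 694) + 1163) = (-6 - 14*17)*((-689 - 62526/4381)*(-287 + 694) + 1163) = (-6 - 238)*(-3081035/4381*407 + 1163) = -244*(-1253981245/4381 + 1163) = -244*(-1248886142/4381) = 304728218648/4381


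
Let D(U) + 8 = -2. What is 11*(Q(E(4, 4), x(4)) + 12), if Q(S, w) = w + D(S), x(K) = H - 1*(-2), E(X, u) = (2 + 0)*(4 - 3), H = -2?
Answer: 22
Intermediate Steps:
D(U) = -10 (D(U) = -8 - 2 = -10)
E(X, u) = 2 (E(X, u) = 2*1 = 2)
x(K) = 0 (x(K) = -2 - 1*(-2) = -2 + 2 = 0)
Q(S, w) = -10 + w (Q(S, w) = w - 10 = -10 + w)
11*(Q(E(4, 4), x(4)) + 12) = 11*((-10 + 0) + 12) = 11*(-10 + 12) = 11*2 = 22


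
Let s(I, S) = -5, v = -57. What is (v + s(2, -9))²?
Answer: 3844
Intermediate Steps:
(v + s(2, -9))² = (-57 - 5)² = (-62)² = 3844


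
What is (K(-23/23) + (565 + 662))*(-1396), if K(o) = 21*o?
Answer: -1683576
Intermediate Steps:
(K(-23/23) + (565 + 662))*(-1396) = (21*(-23/23) + (565 + 662))*(-1396) = (21*(-23*1/23) + 1227)*(-1396) = (21*(-1) + 1227)*(-1396) = (-21 + 1227)*(-1396) = 1206*(-1396) = -1683576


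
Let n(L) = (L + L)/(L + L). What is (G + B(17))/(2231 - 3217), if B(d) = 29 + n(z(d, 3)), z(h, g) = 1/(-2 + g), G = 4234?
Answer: -2132/493 ≈ -4.3245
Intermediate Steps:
n(L) = 1 (n(L) = (2*L)/((2*L)) = (2*L)*(1/(2*L)) = 1)
B(d) = 30 (B(d) = 29 + 1 = 30)
(G + B(17))/(2231 - 3217) = (4234 + 30)/(2231 - 3217) = 4264/(-986) = 4264*(-1/986) = -2132/493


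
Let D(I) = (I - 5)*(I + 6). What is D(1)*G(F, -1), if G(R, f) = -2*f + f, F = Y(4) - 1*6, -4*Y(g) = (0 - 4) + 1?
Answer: -28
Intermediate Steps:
Y(g) = 3/4 (Y(g) = -((0 - 4) + 1)/4 = -(-4 + 1)/4 = -1/4*(-3) = 3/4)
F = -21/4 (F = 3/4 - 1*6 = 3/4 - 6 = -21/4 ≈ -5.2500)
D(I) = (-5 + I)*(6 + I)
G(R, f) = -f
D(1)*G(F, -1) = (-30 + 1 + 1**2)*(-1*(-1)) = (-30 + 1 + 1)*1 = -28*1 = -28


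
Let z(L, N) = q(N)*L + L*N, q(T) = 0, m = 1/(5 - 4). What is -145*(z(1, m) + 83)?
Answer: -12180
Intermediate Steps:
m = 1 (m = 1/1 = 1)
z(L, N) = L*N (z(L, N) = 0*L + L*N = 0 + L*N = L*N)
-145*(z(1, m) + 83) = -145*(1*1 + 83) = -145*(1 + 83) = -145*84 = -12180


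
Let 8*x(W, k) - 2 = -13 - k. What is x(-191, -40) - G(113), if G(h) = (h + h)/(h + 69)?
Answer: 1735/728 ≈ 2.3832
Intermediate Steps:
x(W, k) = -11/8 - k/8 (x(W, k) = ¼ + (-13 - k)/8 = ¼ + (-13/8 - k/8) = -11/8 - k/8)
G(h) = 2*h/(69 + h) (G(h) = (2*h)/(69 + h) = 2*h/(69 + h))
x(-191, -40) - G(113) = (-11/8 - ⅛*(-40)) - 2*113/(69 + 113) = (-11/8 + 5) - 2*113/182 = 29/8 - 2*113/182 = 29/8 - 1*113/91 = 29/8 - 113/91 = 1735/728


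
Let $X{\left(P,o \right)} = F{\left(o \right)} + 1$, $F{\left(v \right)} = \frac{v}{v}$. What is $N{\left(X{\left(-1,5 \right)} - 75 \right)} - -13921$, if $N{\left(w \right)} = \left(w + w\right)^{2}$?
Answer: $35237$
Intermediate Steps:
$F{\left(v \right)} = 1$
$X{\left(P,o \right)} = 2$ ($X{\left(P,o \right)} = 1 + 1 = 2$)
$N{\left(w \right)} = 4 w^{2}$ ($N{\left(w \right)} = \left(2 w\right)^{2} = 4 w^{2}$)
$N{\left(X{\left(-1,5 \right)} - 75 \right)} - -13921 = 4 \left(2 - 75\right)^{2} - -13921 = 4 \left(-73\right)^{2} + 13921 = 4 \cdot 5329 + 13921 = 21316 + 13921 = 35237$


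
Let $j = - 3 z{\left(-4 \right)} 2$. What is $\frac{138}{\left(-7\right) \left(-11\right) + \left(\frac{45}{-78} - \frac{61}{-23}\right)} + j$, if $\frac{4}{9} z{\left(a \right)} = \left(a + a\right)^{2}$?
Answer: $- \frac{40773444}{47287} \approx -862.25$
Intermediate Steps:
$z{\left(a \right)} = 9 a^{2}$ ($z{\left(a \right)} = \frac{9 \left(a + a\right)^{2}}{4} = \frac{9 \left(2 a\right)^{2}}{4} = \frac{9 \cdot 4 a^{2}}{4} = 9 a^{2}$)
$j = -864$ ($j = - 3 \cdot 9 \left(-4\right)^{2} \cdot 2 = - 3 \cdot 9 \cdot 16 \cdot 2 = \left(-3\right) 144 \cdot 2 = \left(-432\right) 2 = -864$)
$\frac{138}{\left(-7\right) \left(-11\right) + \left(\frac{45}{-78} - \frac{61}{-23}\right)} + j = \frac{138}{\left(-7\right) \left(-11\right) + \left(\frac{45}{-78} - \frac{61}{-23}\right)} - 864 = \frac{138}{77 + \left(45 \left(- \frac{1}{78}\right) - - \frac{61}{23}\right)} - 864 = \frac{138}{77 + \left(- \frac{15}{26} + \frac{61}{23}\right)} - 864 = \frac{138}{77 + \frac{1241}{598}} - 864 = \frac{138}{\frac{47287}{598}} - 864 = 138 \cdot \frac{598}{47287} - 864 = \frac{82524}{47287} - 864 = - \frac{40773444}{47287}$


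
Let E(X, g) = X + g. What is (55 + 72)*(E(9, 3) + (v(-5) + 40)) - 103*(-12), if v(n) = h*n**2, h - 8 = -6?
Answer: 14190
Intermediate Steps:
h = 2 (h = 8 - 6 = 2)
v(n) = 2*n**2
(55 + 72)*(E(9, 3) + (v(-5) + 40)) - 103*(-12) = (55 + 72)*((9 + 3) + (2*(-5)**2 + 40)) - 103*(-12) = 127*(12 + (2*25 + 40)) + 1236 = 127*(12 + (50 + 40)) + 1236 = 127*(12 + 90) + 1236 = 127*102 + 1236 = 12954 + 1236 = 14190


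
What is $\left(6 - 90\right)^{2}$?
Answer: $7056$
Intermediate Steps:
$\left(6 - 90\right)^{2} = \left(-84\right)^{2} = 7056$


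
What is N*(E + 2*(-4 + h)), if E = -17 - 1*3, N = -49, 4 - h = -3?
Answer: 686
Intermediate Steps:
h = 7 (h = 4 - 1*(-3) = 4 + 3 = 7)
E = -20 (E = -17 - 3 = -20)
N*(E + 2*(-4 + h)) = -49*(-20 + 2*(-4 + 7)) = -49*(-20 + 2*3) = -49*(-20 + 6) = -49*(-14) = 686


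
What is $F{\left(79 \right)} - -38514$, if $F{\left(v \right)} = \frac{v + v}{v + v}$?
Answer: $38515$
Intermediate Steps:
$F{\left(v \right)} = 1$ ($F{\left(v \right)} = \frac{2 v}{2 v} = 2 v \frac{1}{2 v} = 1$)
$F{\left(79 \right)} - -38514 = 1 - -38514 = 1 + 38514 = 38515$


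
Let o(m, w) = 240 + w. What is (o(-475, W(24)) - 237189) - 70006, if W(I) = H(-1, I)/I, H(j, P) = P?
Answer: -306954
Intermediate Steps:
W(I) = 1 (W(I) = I/I = 1)
(o(-475, W(24)) - 237189) - 70006 = ((240 + 1) - 237189) - 70006 = (241 - 237189) - 70006 = -236948 - 70006 = -306954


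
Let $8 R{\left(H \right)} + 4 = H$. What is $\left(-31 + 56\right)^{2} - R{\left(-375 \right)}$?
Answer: $\frac{5379}{8} \approx 672.38$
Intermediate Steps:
$R{\left(H \right)} = - \frac{1}{2} + \frac{H}{8}$
$\left(-31 + 56\right)^{2} - R{\left(-375 \right)} = \left(-31 + 56\right)^{2} - \left(- \frac{1}{2} + \frac{1}{8} \left(-375\right)\right) = 25^{2} - \left(- \frac{1}{2} - \frac{375}{8}\right) = 625 - - \frac{379}{8} = 625 + \frac{379}{8} = \frac{5379}{8}$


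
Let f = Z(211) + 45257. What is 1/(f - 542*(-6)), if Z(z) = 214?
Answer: 1/48723 ≈ 2.0524e-5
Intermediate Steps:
f = 45471 (f = 214 + 45257 = 45471)
1/(f - 542*(-6)) = 1/(45471 - 542*(-6)) = 1/(45471 + 3252) = 1/48723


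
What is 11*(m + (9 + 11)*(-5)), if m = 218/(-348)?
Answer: -192599/174 ≈ -1106.9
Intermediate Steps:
m = -109/174 (m = 218*(-1/348) = -109/174 ≈ -0.62644)
11*(m + (9 + 11)*(-5)) = 11*(-109/174 + (9 + 11)*(-5)) = 11*(-109/174 + 20*(-5)) = 11*(-109/174 - 100) = 11*(-17509/174) = -192599/174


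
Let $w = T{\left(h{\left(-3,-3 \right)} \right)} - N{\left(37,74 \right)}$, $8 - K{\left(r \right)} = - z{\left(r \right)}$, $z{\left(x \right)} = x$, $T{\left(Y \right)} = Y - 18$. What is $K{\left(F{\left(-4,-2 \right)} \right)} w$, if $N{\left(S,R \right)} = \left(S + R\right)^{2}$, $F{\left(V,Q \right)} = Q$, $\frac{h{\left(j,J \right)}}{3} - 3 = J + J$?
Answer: $-74088$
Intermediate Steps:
$h{\left(j,J \right)} = 9 + 6 J$ ($h{\left(j,J \right)} = 9 + 3 \left(J + J\right) = 9 + 3 \cdot 2 J = 9 + 6 J$)
$T{\left(Y \right)} = -18 + Y$ ($T{\left(Y \right)} = Y - 18 = -18 + Y$)
$N{\left(S,R \right)} = \left(R + S\right)^{2}$
$K{\left(r \right)} = 8 + r$ ($K{\left(r \right)} = 8 - - r = 8 + r$)
$w = -12348$ ($w = \left(-18 + \left(9 + 6 \left(-3\right)\right)\right) - \left(74 + 37\right)^{2} = \left(-18 + \left(9 - 18\right)\right) - 111^{2} = \left(-18 - 9\right) - 12321 = -27 - 12321 = -12348$)
$K{\left(F{\left(-4,-2 \right)} \right)} w = \left(8 - 2\right) \left(-12348\right) = 6 \left(-12348\right) = -74088$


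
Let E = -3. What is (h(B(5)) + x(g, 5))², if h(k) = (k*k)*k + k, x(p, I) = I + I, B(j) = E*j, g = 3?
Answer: 11424400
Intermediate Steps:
B(j) = -3*j
x(p, I) = 2*I
h(k) = k + k³ (h(k) = k²*k + k = k³ + k = k + k³)
(h(B(5)) + x(g, 5))² = ((-3*5 + (-3*5)³) + 2*5)² = ((-15 + (-15)³) + 10)² = ((-15 - 3375) + 10)² = (-3390 + 10)² = (-3380)² = 11424400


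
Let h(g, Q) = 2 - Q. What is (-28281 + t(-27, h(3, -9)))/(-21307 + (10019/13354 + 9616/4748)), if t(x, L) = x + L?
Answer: 448541349806/337697480217 ≈ 1.3282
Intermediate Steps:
t(x, L) = L + x
(-28281 + t(-27, h(3, -9)))/(-21307 + (10019/13354 + 9616/4748)) = (-28281 + ((2 - 1*(-9)) - 27))/(-21307 + (10019/13354 + 9616/4748)) = (-28281 + ((2 + 9) - 27))/(-21307 + (10019*(1/13354) + 9616*(1/4748))) = (-28281 + (11 - 27))/(-21307 + (10019/13354 + 2404/1187)) = (-28281 - 16)/(-21307 + 43995569/15851198) = -28297/(-337697480217/15851198) = -28297*(-15851198/337697480217) = 448541349806/337697480217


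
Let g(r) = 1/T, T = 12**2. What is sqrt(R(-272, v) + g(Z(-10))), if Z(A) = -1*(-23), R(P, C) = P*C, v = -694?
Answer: sqrt(27182593)/12 ≈ 434.47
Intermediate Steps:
R(P, C) = C*P
T = 144
Z(A) = 23
g(r) = 1/144
sqrt(R(-272, v) + g(Z(-10))) = sqrt(-694*(-272) + 1/144) = sqrt(188768 + 1/144) = sqrt(27182593/144) = sqrt(27182593)/12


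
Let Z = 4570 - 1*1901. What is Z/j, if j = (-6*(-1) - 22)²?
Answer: 2669/256 ≈ 10.426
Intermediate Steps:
Z = 2669 (Z = 4570 - 1901 = 2669)
j = 256 (j = (6 - 22)² = (-16)² = 256)
Z/j = 2669/256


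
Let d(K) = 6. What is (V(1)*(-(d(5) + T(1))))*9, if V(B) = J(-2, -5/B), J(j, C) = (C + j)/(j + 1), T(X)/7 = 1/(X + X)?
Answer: -1197/2 ≈ -598.50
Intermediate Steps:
T(X) = 7/(2*X) (T(X) = 7/(X + X) = 7/((2*X)) = 7*(1/(2*X)) = 7/(2*X))
J(j, C) = (C + j)/(1 + j)
V(B) = 2 + 5/B (V(B) = (-5/B - 2)/(1 - 2) = (-2 - 5/B)/(-1) = -(-2 - 5/B) = 2 + 5/B)
(V(1)*(-(d(5) + T(1))))*9 = ((2 + 5/1)*(-(6 + (7/2)/1)))*9 = ((2 + 5*1)*(-(6 + (7/2)*1)))*9 = ((2 + 5)*(-(6 + 7/2)))*9 = (7*(-1*19/2))*9 = (7*(-19/2))*9 = -133/2*9 = -1197/2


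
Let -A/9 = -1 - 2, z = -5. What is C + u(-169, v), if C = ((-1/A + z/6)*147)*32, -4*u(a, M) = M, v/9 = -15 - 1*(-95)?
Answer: -38468/9 ≈ -4274.2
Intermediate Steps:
A = 27 (A = -9*(-1 - 2) = -9*(-3) = 27)
v = 720 (v = 9*(-15 - 1*(-95)) = 9*(-15 + 95) = 9*80 = 720)
u(a, M) = -M/4
C = -36848/9 (C = ((-1/27 - 5/6)*147)*32 = ((-1*1/27 - 5*⅙)*147)*32 = ((-1/27 - ⅚)*147)*32 = -47/54*147*32 = -2303/18*32 = -36848/9 ≈ -4094.2)
C + u(-169, v) = -36848/9 - ¼*720 = -36848/9 - 180 = -38468/9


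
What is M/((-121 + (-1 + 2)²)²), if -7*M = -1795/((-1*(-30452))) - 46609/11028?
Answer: 89945783/2115695332800 ≈ 4.2514e-5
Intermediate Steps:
M = 89945783/146923287 (M = -(-1795/((-1*(-30452))) - 46609/11028)/7 = -(-1795/30452 - 46609*1/11028)/7 = -(-1795*1/30452 - 46609/11028)/7 = -(-1795/30452 - 46609/11028)/7 = -⅐*(-89945783/20989041) = 89945783/146923287 ≈ 0.61220)
M/((-121 + (-1 + 2)²)²) = 89945783/(146923287*((-121 + (-1 + 2)²)²)) = 89945783/(146923287*((-121 + 1²)²)) = 89945783/(146923287*((-121 + 1)²)) = 89945783/(146923287*((-120)²)) = (89945783/146923287)/14400 = (89945783/146923287)*(1/14400) = 89945783/2115695332800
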